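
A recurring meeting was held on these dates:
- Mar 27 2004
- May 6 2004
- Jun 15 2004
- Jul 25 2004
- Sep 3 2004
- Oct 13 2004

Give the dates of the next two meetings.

Nov 22 2004, Jan 1 2005

Every event comes 40 days after the last (40, 40, 40, 40, 40).
Oct 13 2004 + 40 days = Nov 22 2004.
Nov 22 2004 + 40 days = Jan 1 2005.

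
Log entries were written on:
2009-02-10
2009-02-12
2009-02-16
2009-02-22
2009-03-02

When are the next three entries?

2009-03-12, 2009-03-24, 2009-04-07

Gaps: 2, 4, 6, 8 days — each gap is 2 larger than the previous one.
Next gap: 10 days. 2009-03-02 + 10 days = 2009-03-12.
Next gap: 12 days. 2009-03-12 + 12 days = 2009-03-24.
Next gap: 14 days. 2009-03-24 + 14 days = 2009-04-07.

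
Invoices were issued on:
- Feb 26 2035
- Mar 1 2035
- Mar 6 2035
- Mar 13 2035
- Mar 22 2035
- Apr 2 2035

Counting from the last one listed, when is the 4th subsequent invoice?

The spacing grows by 2 each time: 3, 5, 7, 9, 11 days.
Next gap: 13 days. Apr 2 2035 + 13 days = Apr 15 2035.
Next gap: 15 days. Apr 15 2035 + 15 days = Apr 30 2035.
Next gap: 17 days. Apr 30 2035 + 17 days = May 17 2035.
Next gap: 19 days. May 17 2035 + 19 days = Jun 5 2035.

Jun 5 2035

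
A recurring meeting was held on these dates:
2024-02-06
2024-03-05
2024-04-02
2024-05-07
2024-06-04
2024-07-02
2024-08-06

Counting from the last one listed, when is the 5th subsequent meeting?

2025-01-07

Gaps: 28, 28, 35, 28, 28, 35 days — a mix of 28 and 35. Every date is a Tuesday.
Each is the 1st Tuesday of its month.
1st Tuesday of September 2024: 2024-09-03.
October 2024 — 1st Tuesday is 2024-10-01.
1st Tuesday of November 2024: 2024-11-05.
December 2024 — 1st Tuesday is 2024-12-03.
1st Tuesday of January 2025: 2025-01-07.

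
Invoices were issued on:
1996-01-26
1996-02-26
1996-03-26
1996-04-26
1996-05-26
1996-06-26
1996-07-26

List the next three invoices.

1996-08-26, 1996-09-26, 1996-10-26

Gaps: 31, 29, 31, 30, 31, 30 days — not constant. Every event is on the 26th of the month.
Pattern: the 26th of each month.
August 1996: 1996-08-26.
September 1996: 1996-09-26.
October 1996: 1996-10-26.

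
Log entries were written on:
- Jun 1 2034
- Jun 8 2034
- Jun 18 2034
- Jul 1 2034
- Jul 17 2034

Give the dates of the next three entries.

Intervals are 7, 10, 13, 16 days — an arithmetic progression with common difference 3.
Next gap: 19 days. Jul 17 2034 + 19 days = Aug 5 2034.
Next gap: 22 days. Aug 5 2034 + 22 days = Aug 27 2034.
Next gap: 25 days. Aug 27 2034 + 25 days = Sep 21 2034.

Aug 5 2034, Aug 27 2034, Sep 21 2034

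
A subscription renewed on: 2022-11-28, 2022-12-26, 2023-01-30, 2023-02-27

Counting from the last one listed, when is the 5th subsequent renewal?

These are Mondays with 28, 35, 28-day gaps.
Each is the final Monday of its month — 2023-01-30 is past the 28th, so '4th Monday' doesn't fit.
March 2023 ends with Monday 2023-03-27.
Last Monday of April 2023: 2023-04-24.
May 2023 ends with Monday 2023-05-29.
Last Monday of June 2023: 2023-06-26.
July 2023 ends with Monday 2023-07-31.

2023-07-31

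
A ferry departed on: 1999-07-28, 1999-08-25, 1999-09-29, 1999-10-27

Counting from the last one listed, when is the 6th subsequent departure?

These are Wednesdays with 28, 35, 28-day gaps.
Each is the final Wednesday of its month — 1999-09-29 is past the 28th, so '4th Wednesday' doesn't fit.
Last Wednesday of November 1999: 1999-11-24.
December 1999 ends with Wednesday 1999-12-29.
Last Wednesday of January 2000: 2000-01-26.
February 2000 ends with Wednesday 2000-02-23.
March 2000 ends with Wednesday 2000-03-29.
Last Wednesday of April 2000: 2000-04-26.

2000-04-26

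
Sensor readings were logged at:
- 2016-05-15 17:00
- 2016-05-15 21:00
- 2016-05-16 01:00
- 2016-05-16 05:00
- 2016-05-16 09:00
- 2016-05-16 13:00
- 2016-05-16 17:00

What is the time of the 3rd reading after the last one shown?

The interval is a steady 4 hours (4, 4, 4, 4, 4, 4).
2016-05-16 17:00 + 4 h = 2016-05-16 21:00.
2016-05-16 21:00 + 4 h = 2016-05-17 01:00.
2016-05-17 01:00 + 4 h = 2016-05-17 05:00.

2016-05-17 05:00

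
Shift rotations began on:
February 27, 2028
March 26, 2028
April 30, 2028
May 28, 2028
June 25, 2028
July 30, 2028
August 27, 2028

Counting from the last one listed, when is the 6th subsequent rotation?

February 25, 2029

All Sundays; the gaps (28, 35, 28, 28, 35, 28) vary with month length.
This is the last Sunday of each month.
September 2028 ends with Sunday September 24, 2028.
Last Sunday of October 2028: October 29, 2028.
November 2028 ends with Sunday November 26, 2028.
December 2028 ends with Sunday December 31, 2028.
Last Sunday of January 2029: January 28, 2029.
Last Sunday of February 2029: February 25, 2029.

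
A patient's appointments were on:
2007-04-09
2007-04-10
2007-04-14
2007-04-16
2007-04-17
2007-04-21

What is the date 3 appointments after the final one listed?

Gaps: 1, 4, 2, 1, 4 days — not constant, but cyclic with period 3.
The events fall on every Monday, Tuesday and Saturday.
The following Monday is 2007-04-23.
The following Tuesday is 2007-04-24.
Next Saturday: 2007-04-28.

2007-04-28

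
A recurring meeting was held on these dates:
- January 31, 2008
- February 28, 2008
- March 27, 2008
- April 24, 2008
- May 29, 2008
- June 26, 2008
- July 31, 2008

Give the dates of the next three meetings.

August 28, 2008; September 25, 2008; October 30, 2008

All Thursdays; the gaps (28, 28, 28, 35, 28, 35) vary with month length.
This is the last Thursday of each month.
Last Thursday of August 2008: August 28, 2008.
September 2008 ends with Thursday September 25, 2008.
Last Thursday of October 2008: October 30, 2008.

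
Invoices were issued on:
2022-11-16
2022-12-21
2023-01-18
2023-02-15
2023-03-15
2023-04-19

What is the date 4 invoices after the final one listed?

Gaps: 35, 28, 28, 28, 35 days — a mix of 28 and 35. Every date is a Wednesday.
Each is the 3rd Wednesday of its month.
May 2023 — 3rd Wednesday is 2023-05-17.
3rd Wednesday of June 2023: 2023-06-21.
3rd Wednesday of July 2023: 2023-07-19.
3rd Wednesday of August 2023: 2023-08-16.

2023-08-16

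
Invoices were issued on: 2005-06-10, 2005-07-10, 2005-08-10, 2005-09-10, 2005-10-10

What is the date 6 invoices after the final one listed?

2006-04-10

The day-of-month is always 10 (30, 31, 31, 30 days between events).
So this recurs on the 10th of each month.
November 2005: 2005-11-10.
December 2005: 2005-12-10.
Next: January 2006 → 2006-01-10.
February 2006: 2006-02-10.
Next: March 2006 → 2006-03-10.
April 2006: 2006-04-10.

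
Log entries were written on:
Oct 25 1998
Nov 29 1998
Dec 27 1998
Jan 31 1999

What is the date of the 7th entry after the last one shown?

Aug 29 1999

All Sundays; the gaps (35, 28, 35) vary with month length.
This is the last Sunday of each month.
February 1999 ends with Sunday Feb 28 1999.
Last Sunday of March 1999: Mar 28 1999.
Last Sunday of April 1999: Apr 25 1999.
Last Sunday of May 1999: May 30 1999.
June 1999 ends with Sunday Jun 27 1999.
Last Sunday of July 1999: Jul 25 1999.
August 1999 ends with Sunday Aug 29 1999.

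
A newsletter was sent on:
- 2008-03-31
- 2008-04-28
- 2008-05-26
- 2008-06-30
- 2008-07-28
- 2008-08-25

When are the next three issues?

These are Mondays with 28, 28, 35, 28, 28-day gaps.
Each is the final Monday of its month — 2008-03-31 is past the 28th, so '4th Monday' doesn't fit.
Last Monday of September 2008: 2008-09-29.
October 2008 ends with Monday 2008-10-27.
Last Monday of November 2008: 2008-11-24.

2008-09-29, 2008-10-27, 2008-11-24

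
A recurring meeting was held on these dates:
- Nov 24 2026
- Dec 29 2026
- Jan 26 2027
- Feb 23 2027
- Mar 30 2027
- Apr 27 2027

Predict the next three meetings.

Every date is a Tuesday; gaps 35, 28, 28, 35, 28 days.
Each is the last Tuesday of its month (at least one falls on the 29th or later, ruling out '4th Tuesday').
May 2027 ends with Tuesday May 25 2027.
June 2027 ends with Tuesday Jun 29 2027.
July 2027 ends with Tuesday Jul 27 2027.

May 25 2027, Jun 29 2027, Jul 27 2027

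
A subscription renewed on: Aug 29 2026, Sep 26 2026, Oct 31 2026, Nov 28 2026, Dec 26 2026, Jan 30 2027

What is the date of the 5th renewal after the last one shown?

All Saturdays; the gaps (28, 35, 28, 28, 35) vary with month length.
This is the last Saturday of each month.
February 2027 ends with Saturday Feb 27 2027.
Last Saturday of March 2027: Mar 27 2027.
Last Saturday of April 2027: Apr 24 2027.
May 2027 ends with Saturday May 29 2027.
Last Saturday of June 2027: Jun 26 2027.

Jun 26 2027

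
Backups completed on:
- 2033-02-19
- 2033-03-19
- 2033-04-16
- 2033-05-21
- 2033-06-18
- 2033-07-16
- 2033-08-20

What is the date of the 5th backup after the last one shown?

These are Saturdays at 28- or 35-day spacing (28, 28, 35, 28, 28, 35).
The pattern: 3rd Saturday of the month.
September 2033 — 3rd Saturday is 2033-09-17.
October 2033 — 3rd Saturday is 2033-10-15.
November 2033 — 3rd Saturday is 2033-11-19.
December 2033 — 3rd Saturday is 2033-12-17.
January 2034 — 3rd Saturday is 2034-01-21.

2034-01-21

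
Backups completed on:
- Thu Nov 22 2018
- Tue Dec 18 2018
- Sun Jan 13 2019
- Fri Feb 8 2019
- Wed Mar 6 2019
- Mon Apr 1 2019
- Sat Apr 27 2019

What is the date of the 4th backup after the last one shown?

Every event comes 26 days after the last (26, 26, 26, 26, 26, 26).
Sat Apr 27 2019 + 26 days = Thu May 23 2019.
Thu May 23 2019 + 26 days = Tue Jun 18 2019.
Tue Jun 18 2019 + 26 days = Sun Jul 14 2019.
Sun Jul 14 2019 + 26 days = Fri Aug 9 2019.

Fri Aug 9 2019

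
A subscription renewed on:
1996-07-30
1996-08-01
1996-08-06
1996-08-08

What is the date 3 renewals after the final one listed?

1996-08-20

The gap pattern 2, 5, 2 repeats every 2 events.
These are the Tuesdays and Thursdays of each week.
Next Tuesday: 1996-08-13.
The following Thursday is 1996-08-15.
Next Tuesday: 1996-08-20.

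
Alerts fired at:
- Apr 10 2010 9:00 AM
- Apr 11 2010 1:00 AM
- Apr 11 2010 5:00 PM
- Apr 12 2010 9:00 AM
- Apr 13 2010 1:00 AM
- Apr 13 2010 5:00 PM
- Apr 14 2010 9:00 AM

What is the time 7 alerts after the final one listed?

Apr 19 2010 1:00 AM

Spacing: 16, 16, 16, 16, 16, 16 h — constant 16 h.
Apr 14 2010 9:00 AM + 16 h = Apr 15 2010 1:00 AM.
Apr 15 2010 1:00 AM + 16 h = Apr 15 2010 5:00 PM.
Apr 15 2010 5:00 PM + 16 h = Apr 16 2010 9:00 AM.
Apr 16 2010 9:00 AM + 16 h = Apr 17 2010 1:00 AM.
Apr 17 2010 1:00 AM + 16 h = Apr 17 2010 5:00 PM.
Apr 17 2010 5:00 PM + 16 h = Apr 18 2010 9:00 AM.
Apr 18 2010 9:00 AM + 16 h = Apr 19 2010 1:00 AM.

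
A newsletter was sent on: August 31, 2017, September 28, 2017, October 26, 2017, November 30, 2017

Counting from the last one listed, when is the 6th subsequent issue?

May 31, 2018

Every date is a Thursday; gaps 28, 28, 35 days.
Each is the last Thursday of its month (at least one falls on the 29th or later, ruling out '4th Thursday').
Last Thursday of December 2017: December 28, 2017.
January 2018 ends with Thursday January 25, 2018.
February 2018 ends with Thursday February 22, 2018.
Last Thursday of March 2018: March 29, 2018.
April 2018 ends with Thursday April 26, 2018.
Last Thursday of May 2018: May 31, 2018.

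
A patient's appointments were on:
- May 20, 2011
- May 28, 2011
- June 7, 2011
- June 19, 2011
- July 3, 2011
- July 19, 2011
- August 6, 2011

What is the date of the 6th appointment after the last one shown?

Intervals are 8, 10, 12, 14, 16, 18 days — an arithmetic progression with common difference 2.
Next gap: 20 days. August 6, 2011 + 20 days = August 26, 2011.
Next gap: 22 days. August 26, 2011 + 22 days = September 17, 2011.
Next gap: 24 days. September 17, 2011 + 24 days = October 11, 2011.
Next gap: 26 days. October 11, 2011 + 26 days = November 6, 2011.
Next gap: 28 days. November 6, 2011 + 28 days = December 4, 2011.
Next gap: 30 days. December 4, 2011 + 30 days = January 3, 2012.

January 3, 2012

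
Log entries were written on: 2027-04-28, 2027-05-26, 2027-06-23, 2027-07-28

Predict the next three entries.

2027-08-25, 2027-09-22, 2027-10-27

Gaps: 28, 28, 35 days — a mix of 28 and 35. Every date is a Wednesday.
Each is the 4th Wednesday of its month.
August 2027 — 4th Wednesday is 2027-08-25.
4th Wednesday of September 2027: 2027-09-22.
October 2027 — 4th Wednesday is 2027-10-27.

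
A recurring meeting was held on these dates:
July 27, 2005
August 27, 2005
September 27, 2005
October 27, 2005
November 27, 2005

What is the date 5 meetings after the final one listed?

April 27, 2006

The day-of-month is always 27 (31, 31, 30, 31 days between events).
So this recurs on the 27th of each month.
December 2005: December 27, 2005.
Next: January 2006 → January 27, 2006.
Next: February 2006 → February 27, 2006.
March 2006: March 27, 2006.
April 2006: April 27, 2006.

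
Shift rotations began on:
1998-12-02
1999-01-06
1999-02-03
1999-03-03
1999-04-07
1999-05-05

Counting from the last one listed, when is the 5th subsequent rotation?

1999-10-06

All dates are Wednesdays, 35, 28, 28, 35, 28 days apart.
Specifically, the 1st Wednesday of each month.
June 1999 — 1st Wednesday is 1999-06-02.
1st Wednesday of July 1999: 1999-07-07.
August 1999 — 1st Wednesday is 1999-08-04.
1st Wednesday of September 1999: 1999-09-01.
1st Wednesday of October 1999: 1999-10-06.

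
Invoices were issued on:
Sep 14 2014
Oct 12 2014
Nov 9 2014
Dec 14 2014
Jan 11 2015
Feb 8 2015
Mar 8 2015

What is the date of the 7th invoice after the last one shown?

Gaps: 28, 28, 35, 28, 28, 28 days — a mix of 28 and 35. Every date is a Sunday.
Each is the 2nd Sunday of its month.
April 2015 — 2nd Sunday is Apr 12 2015.
2nd Sunday of May 2015: May 10 2015.
June 2015 — 2nd Sunday is Jun 14 2015.
2nd Sunday of July 2015: Jul 12 2015.
2nd Sunday of August 2015: Aug 9 2015.
September 2015 — 2nd Sunday is Sep 13 2015.
2nd Sunday of October 2015: Oct 11 2015.

Oct 11 2015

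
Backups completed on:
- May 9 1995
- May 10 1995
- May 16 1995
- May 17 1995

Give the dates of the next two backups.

May 23 1995, May 24 1995

The gap pattern 1, 6, 1 repeats every 2 events.
These are the Tuesdays and Wednesdays of each week.
The following Tuesday is May 23 1995.
The following Wednesday is May 24 1995.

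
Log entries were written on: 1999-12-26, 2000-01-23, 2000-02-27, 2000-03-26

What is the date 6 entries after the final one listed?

2000-09-24

All dates are Sundays, 28, 35, 28 days apart.
Specifically, the 4th Sunday of each month.
April 2000 — 4th Sunday is 2000-04-23.
4th Sunday of May 2000: 2000-05-28.
June 2000 — 4th Sunday is 2000-06-25.
July 2000 — 4th Sunday is 2000-07-23.
4th Sunday of August 2000: 2000-08-27.
September 2000 — 4th Sunday is 2000-09-24.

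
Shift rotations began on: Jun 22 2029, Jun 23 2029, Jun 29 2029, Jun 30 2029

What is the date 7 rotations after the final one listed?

Jul 27 2029

The gap pattern 1, 6, 1 repeats every 2 events.
These are the Fridays and Saturdays of each week.
Next Friday: Jul 6 2029.
The following Saturday is Jul 7 2029.
The following Friday is Jul 13 2029.
Next Saturday: Jul 14 2029.
Next Friday: Jul 20 2029.
Next Saturday: Jul 21 2029.
The following Friday is Jul 27 2029.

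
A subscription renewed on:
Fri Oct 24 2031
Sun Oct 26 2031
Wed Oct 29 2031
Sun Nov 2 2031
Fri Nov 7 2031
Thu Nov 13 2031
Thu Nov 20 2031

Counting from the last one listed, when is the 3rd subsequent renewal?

Wed Dec 17 2031

Gaps: 2, 3, 4, 5, 6, 7 days — each gap is 1 larger than the previous one.
Next gap: 8 days. Thu Nov 20 2031 + 8 days = Fri Nov 28 2031.
Next gap: 9 days. Fri Nov 28 2031 + 9 days = Sun Dec 7 2031.
Next gap: 10 days. Sun Dec 7 2031 + 10 days = Wed Dec 17 2031.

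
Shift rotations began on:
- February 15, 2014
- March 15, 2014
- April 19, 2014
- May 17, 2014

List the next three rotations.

June 21, 2014; July 19, 2014; August 16, 2014

All dates are Saturdays, 28, 35, 28 days apart.
Specifically, the 3rd Saturday of each month.
3rd Saturday of June 2014: June 21, 2014.
3rd Saturday of July 2014: July 19, 2014.
3rd Saturday of August 2014: August 16, 2014.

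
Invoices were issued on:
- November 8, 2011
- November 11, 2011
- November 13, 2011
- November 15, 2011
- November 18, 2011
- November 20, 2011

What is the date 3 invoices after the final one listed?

November 27, 2011

Gaps: 3, 2, 2, 3, 2 days — not constant, but cyclic with period 3.
The events fall on every Tuesday, Friday and Sunday.
Next Tuesday: November 22, 2011.
Next Friday: November 25, 2011.
The following Sunday is November 27, 2011.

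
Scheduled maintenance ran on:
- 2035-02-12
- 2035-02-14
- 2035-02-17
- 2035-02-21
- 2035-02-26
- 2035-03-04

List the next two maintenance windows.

Intervals are 2, 3, 4, 5, 6 days — an arithmetic progression with common difference 1.
Next gap: 7 days. 2035-03-04 + 7 days = 2035-03-11.
Next gap: 8 days. 2035-03-11 + 8 days = 2035-03-19.

2035-03-11, 2035-03-19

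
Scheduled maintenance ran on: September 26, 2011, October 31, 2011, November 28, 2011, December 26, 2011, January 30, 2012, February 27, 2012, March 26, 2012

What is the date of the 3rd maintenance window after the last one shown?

June 25, 2012

These are Mondays with 35, 28, 28, 35, 28, 28-day gaps.
Each is the final Monday of its month — October 31, 2011 is past the 28th, so '4th Monday' doesn't fit.
April 2012 ends with Monday April 30, 2012.
Last Monday of May 2012: May 28, 2012.
Last Monday of June 2012: June 25, 2012.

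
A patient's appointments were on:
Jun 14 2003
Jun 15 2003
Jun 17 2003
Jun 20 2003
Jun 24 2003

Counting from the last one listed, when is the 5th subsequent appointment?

Jul 29 2003

Intervals are 1, 2, 3, 4 days — an arithmetic progression with common difference 1.
Next gap: 5 days. Jun 24 2003 + 5 days = Jun 29 2003.
Next gap: 6 days. Jun 29 2003 + 6 days = Jul 5 2003.
Next gap: 7 days. Jul 5 2003 + 7 days = Jul 12 2003.
Next gap: 8 days. Jul 12 2003 + 8 days = Jul 20 2003.
Next gap: 9 days. Jul 20 2003 + 9 days = Jul 29 2003.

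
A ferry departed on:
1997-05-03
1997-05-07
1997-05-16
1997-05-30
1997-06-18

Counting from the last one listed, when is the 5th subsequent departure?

1997-12-05

Gaps: 4, 9, 14, 19 days — each gap is 5 larger than the previous one.
Next gap: 24 days. 1997-06-18 + 24 days = 1997-07-12.
Next gap: 29 days. 1997-07-12 + 29 days = 1997-08-10.
Next gap: 34 days. 1997-08-10 + 34 days = 1997-09-13.
Next gap: 39 days. 1997-09-13 + 39 days = 1997-10-22.
Next gap: 44 days. 1997-10-22 + 44 days = 1997-12-05.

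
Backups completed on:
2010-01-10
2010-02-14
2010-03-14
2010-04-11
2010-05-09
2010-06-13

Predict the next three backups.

All dates are Sundays, 35, 28, 28, 28, 35 days apart.
Specifically, the 2nd Sunday of each month.
2nd Sunday of July 2010: 2010-07-11.
August 2010 — 2nd Sunday is 2010-08-08.
September 2010 — 2nd Sunday is 2010-09-12.

2010-07-11, 2010-08-08, 2010-09-12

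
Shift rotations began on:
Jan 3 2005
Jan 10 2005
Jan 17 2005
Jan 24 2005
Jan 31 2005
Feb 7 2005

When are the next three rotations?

Feb 14 2005, Feb 21 2005, Feb 28 2005

The spacing is 7, 7, 7, 7, 7 days — always 7 days.
Feb 7 2005 + 7 days = Feb 14 2005.
Feb 14 2005 + 7 days = Feb 21 2005.
Feb 21 2005 + 7 days = Feb 28 2005.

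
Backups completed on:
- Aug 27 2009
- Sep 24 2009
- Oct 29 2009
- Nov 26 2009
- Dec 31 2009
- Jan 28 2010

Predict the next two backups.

Feb 25 2010, Mar 25 2010

Every date is a Thursday; gaps 28, 35, 28, 35, 28 days.
Each is the last Thursday of its month (at least one falls on the 29th or later, ruling out '4th Thursday').
Last Thursday of February 2010: Feb 25 2010.
March 2010 ends with Thursday Mar 25 2010.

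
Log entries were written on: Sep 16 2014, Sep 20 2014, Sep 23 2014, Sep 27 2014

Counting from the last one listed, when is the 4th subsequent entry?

The gap pattern 4, 3, 4 repeats every 2 events.
These are the Tuesdays and Saturdays of each week.
Next Tuesday: Sep 30 2014.
Next Saturday: Oct 4 2014.
The following Tuesday is Oct 7 2014.
The following Saturday is Oct 11 2014.

Oct 11 2014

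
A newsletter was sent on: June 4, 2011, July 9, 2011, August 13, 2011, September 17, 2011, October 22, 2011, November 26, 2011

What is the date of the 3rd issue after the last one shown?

March 10, 2012

Gaps between consecutive events: 35, 35, 35, 35, 35 days — a constant 35-day interval.
November 26, 2011 + 35 days = December 31, 2011.
December 31, 2011 + 35 days = February 4, 2012.
February 4, 2012 + 35 days = March 10, 2012.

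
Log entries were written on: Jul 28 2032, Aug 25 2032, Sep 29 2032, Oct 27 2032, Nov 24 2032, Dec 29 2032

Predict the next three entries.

Every date is a Wednesday; gaps 28, 35, 28, 28, 35 days.
Each is the last Wednesday of its month (at least one falls on the 29th or later, ruling out '4th Wednesday').
Last Wednesday of January 2033: Jan 26 2033.
February 2033 ends with Wednesday Feb 23 2033.
Last Wednesday of March 2033: Mar 30 2033.

Jan 26 2033, Feb 23 2033, Mar 30 2033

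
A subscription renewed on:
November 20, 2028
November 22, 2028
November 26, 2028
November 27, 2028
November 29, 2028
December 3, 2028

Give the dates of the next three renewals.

December 4, 2028; December 6, 2028; December 10, 2028

Gaps: 2, 4, 1, 2, 4 days — not constant, but cyclic with period 3.
The events fall on every Monday, Wednesday and Sunday.
Next Monday: December 4, 2028.
The following Wednesday is December 6, 2028.
Next Sunday: December 10, 2028.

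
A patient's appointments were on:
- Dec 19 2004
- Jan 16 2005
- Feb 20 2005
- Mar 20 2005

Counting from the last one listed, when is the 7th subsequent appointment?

Oct 16 2005

These are Sundays at 28- or 35-day spacing (28, 35, 28).
The pattern: 3rd Sunday of the month.
April 2005 — 3rd Sunday is Apr 17 2005.
May 2005 — 3rd Sunday is May 15 2005.
3rd Sunday of June 2005: Jun 19 2005.
3rd Sunday of July 2005: Jul 17 2005.
August 2005 — 3rd Sunday is Aug 21 2005.
3rd Sunday of September 2005: Sep 18 2005.
October 2005 — 3rd Sunday is Oct 16 2005.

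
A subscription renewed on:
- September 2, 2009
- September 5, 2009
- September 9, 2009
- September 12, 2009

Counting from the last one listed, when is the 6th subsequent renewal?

The gap pattern 3, 4, 3 repeats every 2 events.
These are the Wednesdays and Saturdays of each week.
Next Wednesday: September 16, 2009.
The following Saturday is September 19, 2009.
The following Wednesday is September 23, 2009.
The following Saturday is September 26, 2009.
Next Wednesday: September 30, 2009.
The following Saturday is October 3, 2009.

October 3, 2009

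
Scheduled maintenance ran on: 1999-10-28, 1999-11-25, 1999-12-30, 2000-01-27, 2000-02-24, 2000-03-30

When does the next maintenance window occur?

2000-04-27

All Thursdays; the gaps (28, 35, 28, 28, 35) vary with month length.
This is the last Thursday of each month.
April 2000 ends with Thursday 2000-04-27.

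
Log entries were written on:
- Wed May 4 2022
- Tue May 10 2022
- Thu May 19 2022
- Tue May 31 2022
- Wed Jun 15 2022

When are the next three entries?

The spacing grows by 3 each time: 6, 9, 12, 15 days.
Next gap: 18 days. Wed Jun 15 2022 + 18 days = Sun Jul 3 2022.
Next gap: 21 days. Sun Jul 3 2022 + 21 days = Sun Jul 24 2022.
Next gap: 24 days. Sun Jul 24 2022 + 24 days = Wed Aug 17 2022.

Sun Jul 3 2022, Sun Jul 24 2022, Wed Aug 17 2022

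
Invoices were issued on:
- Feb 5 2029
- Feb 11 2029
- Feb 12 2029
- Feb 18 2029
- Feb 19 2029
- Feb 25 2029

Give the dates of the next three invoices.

Feb 26 2029, Mar 4 2029, Mar 5 2029

Every event lands on a Monday or Sunday (gaps cycle 6, 1, 6, 1, 6).
So the schedule is: every Monday and Sunday.
The following Monday is Feb 26 2029.
The following Sunday is Mar 4 2029.
The following Monday is Mar 5 2029.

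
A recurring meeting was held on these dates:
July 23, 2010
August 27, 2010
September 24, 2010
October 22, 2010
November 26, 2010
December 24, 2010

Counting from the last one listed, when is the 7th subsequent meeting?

These are Fridays at 28- or 35-day spacing (35, 28, 28, 35, 28).
The pattern: 4th Friday of the month.
4th Friday of January 2011: January 28, 2011.
4th Friday of February 2011: February 25, 2011.
4th Friday of March 2011: March 25, 2011.
4th Friday of April 2011: April 22, 2011.
4th Friday of May 2011: May 27, 2011.
4th Friday of June 2011: June 24, 2011.
July 2011 — 4th Friday is July 22, 2011.

July 22, 2011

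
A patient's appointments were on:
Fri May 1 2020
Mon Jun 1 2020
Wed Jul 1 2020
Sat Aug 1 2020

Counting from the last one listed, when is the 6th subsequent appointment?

Mon Feb 1 2021

Gaps: 31, 30, 31 days — not constant. Every event is on the 1st of the month.
Pattern: the 1st of each month.
Next: September 2020 → Tue Sep 1 2020.
Next: October 2020 → Thu Oct 1 2020.
November 2020: Sun Nov 1 2020.
Next: December 2020 → Tue Dec 1 2020.
January 2021: Fri Jan 1 2021.
Next: February 2021 → Mon Feb 1 2021.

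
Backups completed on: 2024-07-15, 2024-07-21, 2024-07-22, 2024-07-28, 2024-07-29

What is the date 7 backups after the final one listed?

Gaps: 6, 1, 6, 1 days — not constant, but cyclic with period 2.
The events fall on every Monday and Sunday.
The following Sunday is 2024-08-04.
Next Monday: 2024-08-05.
The following Sunday is 2024-08-11.
The following Monday is 2024-08-12.
The following Sunday is 2024-08-18.
The following Monday is 2024-08-19.
The following Sunday is 2024-08-25.

2024-08-25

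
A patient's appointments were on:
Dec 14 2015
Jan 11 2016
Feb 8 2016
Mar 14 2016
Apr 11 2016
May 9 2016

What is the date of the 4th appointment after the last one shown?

These are Mondays at 28- or 35-day spacing (28, 28, 35, 28, 28).
The pattern: 2nd Monday of the month.
2nd Monday of June 2016: Jun 13 2016.
July 2016 — 2nd Monday is Jul 11 2016.
2nd Monday of August 2016: Aug 8 2016.
September 2016 — 2nd Monday is Sep 12 2016.

Sep 12 2016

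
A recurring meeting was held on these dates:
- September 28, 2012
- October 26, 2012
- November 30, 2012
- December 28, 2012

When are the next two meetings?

All Fridays; the gaps (28, 35, 28) vary with month length.
This is the last Friday of each month.
Last Friday of January 2013: January 25, 2013.
Last Friday of February 2013: February 22, 2013.

January 25, 2013; February 22, 2013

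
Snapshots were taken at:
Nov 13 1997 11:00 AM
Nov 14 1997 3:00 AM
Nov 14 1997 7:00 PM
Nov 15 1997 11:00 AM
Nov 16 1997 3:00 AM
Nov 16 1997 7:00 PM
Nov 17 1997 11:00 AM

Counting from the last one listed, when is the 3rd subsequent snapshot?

Gaps: 16, 16, 16, 16, 16, 16 hours — each event is 16 hours after the previous one.
Nov 17 1997 11:00 AM + 16 h = Nov 18 1997 3:00 AM.
Nov 18 1997 3:00 AM + 16 h = Nov 18 1997 7:00 PM.
Nov 18 1997 7:00 PM + 16 h = Nov 19 1997 11:00 AM.

Nov 19 1997 11:00 AM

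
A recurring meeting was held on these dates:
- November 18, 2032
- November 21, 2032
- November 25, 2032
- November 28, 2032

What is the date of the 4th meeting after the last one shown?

December 12, 2032

The gap pattern 3, 4, 3 repeats every 2 events.
These are the Thursdays and Sundays of each week.
Next Thursday: December 2, 2032.
The following Sunday is December 5, 2032.
Next Thursday: December 9, 2032.
The following Sunday is December 12, 2032.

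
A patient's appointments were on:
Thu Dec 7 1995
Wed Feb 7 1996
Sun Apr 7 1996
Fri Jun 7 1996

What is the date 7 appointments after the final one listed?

Gaps: 62, 60, 61 days — not constant. Every event is on the 7th of the month.
Pattern: the 7th of every 2 months.
August 1996: Wed Aug 7 1996.
Next: October 1996 → Mon Oct 7 1996.
Next: December 1996 → Sat Dec 7 1996.
February 1997: Fri Feb 7 1997.
Next: April 1997 → Mon Apr 7 1997.
June 1997: Sat Jun 7 1997.
Next: August 1997 → Thu Aug 7 1997.

Thu Aug 7 1997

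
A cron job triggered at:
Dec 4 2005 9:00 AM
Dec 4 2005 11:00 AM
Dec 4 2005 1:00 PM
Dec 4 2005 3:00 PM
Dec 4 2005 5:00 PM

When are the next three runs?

The interval is a steady 2 hours (2, 2, 2, 2).
Dec 4 2005 5:00 PM + 2 h = Dec 4 2005 7:00 PM.
Dec 4 2005 7:00 PM + 2 h = Dec 4 2005 9:00 PM.
Dec 4 2005 9:00 PM + 2 h = Dec 4 2005 11:00 PM.

Dec 4 2005 7:00 PM, Dec 4 2005 9:00 PM, Dec 4 2005 11:00 PM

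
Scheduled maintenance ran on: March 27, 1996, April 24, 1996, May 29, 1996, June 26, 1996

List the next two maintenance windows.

July 31, 1996; August 28, 1996

Every date is a Wednesday; gaps 28, 35, 28 days.
Each is the last Wednesday of its month (at least one falls on the 29th or later, ruling out '4th Wednesday').
Last Wednesday of July 1996: July 31, 1996.
Last Wednesday of August 1996: August 28, 1996.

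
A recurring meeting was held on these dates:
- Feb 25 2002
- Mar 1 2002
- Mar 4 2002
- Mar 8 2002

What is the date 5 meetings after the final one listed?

Gaps: 4, 3, 4 days — not constant, but cyclic with period 2.
The events fall on every Monday and Friday.
Next Monday: Mar 11 2002.
The following Friday is Mar 15 2002.
Next Monday: Mar 18 2002.
The following Friday is Mar 22 2002.
Next Monday: Mar 25 2002.

Mar 25 2002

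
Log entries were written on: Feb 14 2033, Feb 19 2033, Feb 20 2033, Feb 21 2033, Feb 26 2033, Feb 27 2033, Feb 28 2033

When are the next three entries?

The gap pattern 5, 1, 1, 5, 1, 1 repeats every 3 events.
These are the Mondays, Saturdays and Sundays of each week.
The following Saturday is Mar 5 2033.
The following Sunday is Mar 6 2033.
Next Monday: Mar 7 2033.

Mar 5 2033, Mar 6 2033, Mar 7 2033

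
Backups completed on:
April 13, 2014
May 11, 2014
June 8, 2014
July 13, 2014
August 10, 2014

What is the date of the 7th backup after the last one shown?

These are Sundays at 28- or 35-day spacing (28, 28, 35, 28).
The pattern: 2nd Sunday of the month.
September 2014 — 2nd Sunday is September 14, 2014.
October 2014 — 2nd Sunday is October 12, 2014.
November 2014 — 2nd Sunday is November 9, 2014.
December 2014 — 2nd Sunday is December 14, 2014.
2nd Sunday of January 2015: January 11, 2015.
2nd Sunday of February 2015: February 8, 2015.
March 2015 — 2nd Sunday is March 8, 2015.

March 8, 2015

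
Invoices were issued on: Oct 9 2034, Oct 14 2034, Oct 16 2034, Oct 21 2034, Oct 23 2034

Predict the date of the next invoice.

Oct 28 2034

The gap pattern 5, 2, 5, 2 repeats every 2 events.
These are the Mondays and Saturdays of each week.
The following Saturday is Oct 28 2034.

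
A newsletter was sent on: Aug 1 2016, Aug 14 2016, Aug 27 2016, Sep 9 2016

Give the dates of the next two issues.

Sep 22 2016, Oct 5 2016

Gaps between consecutive events: 13, 13, 13 days — a constant 13-day interval.
Sep 9 2016 + 13 days = Sep 22 2016.
Sep 22 2016 + 13 days = Oct 5 2016.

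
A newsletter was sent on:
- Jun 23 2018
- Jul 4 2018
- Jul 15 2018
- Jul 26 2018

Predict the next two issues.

The spacing is 11, 11, 11 days — always 11 days.
Jul 26 2018 + 11 days = Aug 6 2018.
Aug 6 2018 + 11 days = Aug 17 2018.

Aug 6 2018, Aug 17 2018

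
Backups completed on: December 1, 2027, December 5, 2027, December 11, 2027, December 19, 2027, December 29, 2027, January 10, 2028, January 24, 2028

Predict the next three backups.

Intervals are 4, 6, 8, 10, 12, 14 days — an arithmetic progression with common difference 2.
Next gap: 16 days. January 24, 2028 + 16 days = February 9, 2028.
Next gap: 18 days. February 9, 2028 + 18 days = February 27, 2028.
Next gap: 20 days. February 27, 2028 + 20 days = March 18, 2028.

February 9, 2028; February 27, 2028; March 18, 2028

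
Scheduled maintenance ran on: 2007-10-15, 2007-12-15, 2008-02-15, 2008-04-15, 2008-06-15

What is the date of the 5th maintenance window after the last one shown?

Each date is the 15th; the gaps (61, 62, 60, 61) track the month lengths.
The rule is the 15th of every 2 months.
August 2008: 2008-08-15.
Next: October 2008 → 2008-10-15.
December 2008: 2008-12-15.
Next: February 2009 → 2009-02-15.
Next: April 2009 → 2009-04-15.

2009-04-15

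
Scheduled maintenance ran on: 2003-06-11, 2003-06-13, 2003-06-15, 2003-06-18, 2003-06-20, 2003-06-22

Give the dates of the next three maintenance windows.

The gap pattern 2, 2, 3, 2, 2 repeats every 3 events.
These are the Wednesdays, Fridays and Sundays of each week.
Next Wednesday: 2003-06-25.
The following Friday is 2003-06-27.
Next Sunday: 2003-06-29.

2003-06-25, 2003-06-27, 2003-06-29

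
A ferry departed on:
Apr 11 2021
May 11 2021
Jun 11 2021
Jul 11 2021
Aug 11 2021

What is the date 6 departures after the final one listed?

Gaps: 30, 31, 30, 31 days — not constant. Every event is on the 11th of the month.
Pattern: the 11th of each month.
September 2021: Sep 11 2021.
Next: October 2021 → Oct 11 2021.
November 2021: Nov 11 2021.
Next: December 2021 → Dec 11 2021.
Next: January 2022 → Jan 11 2022.
Next: February 2022 → Feb 11 2022.

Feb 11 2022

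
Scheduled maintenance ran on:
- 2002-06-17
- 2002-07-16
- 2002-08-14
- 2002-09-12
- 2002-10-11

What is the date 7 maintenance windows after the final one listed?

Every event comes 29 days after the last (29, 29, 29, 29).
2002-10-11 + 29 days = 2002-11-09.
2002-11-09 + 29 days = 2002-12-08.
2002-12-08 + 29 days = 2003-01-06.
2003-01-06 + 29 days = 2003-02-04.
2003-02-04 + 29 days = 2003-03-05.
2003-03-05 + 29 days = 2003-04-03.
2003-04-03 + 29 days = 2003-05-02.

2003-05-02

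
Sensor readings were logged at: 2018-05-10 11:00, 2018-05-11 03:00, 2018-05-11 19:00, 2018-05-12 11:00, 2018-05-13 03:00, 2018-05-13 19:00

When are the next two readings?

2018-05-14 11:00, 2018-05-15 03:00

Gaps: 16, 16, 16, 16, 16 hours — each event is 16 hours after the previous one.
2018-05-13 19:00 + 16 h = 2018-05-14 11:00.
2018-05-14 11:00 + 16 h = 2018-05-15 03:00.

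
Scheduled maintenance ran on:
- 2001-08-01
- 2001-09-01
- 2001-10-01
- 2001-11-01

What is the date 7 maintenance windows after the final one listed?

Each date is the 1st; the gaps (31, 30, 31) track the month lengths.
The rule is the 1st of each month.
Next: December 2001 → 2001-12-01.
January 2002: 2002-01-01.
Next: February 2002 → 2002-02-01.
March 2002: 2002-03-01.
April 2002: 2002-04-01.
May 2002: 2002-05-01.
Next: June 2002 → 2002-06-01.

2002-06-01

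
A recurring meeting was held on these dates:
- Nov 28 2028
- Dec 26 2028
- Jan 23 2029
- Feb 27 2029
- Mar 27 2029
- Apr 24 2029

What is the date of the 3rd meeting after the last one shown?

Jul 24 2029

Gaps: 28, 28, 35, 28, 28 days — a mix of 28 and 35. Every date is a Tuesday.
Each is the 4th Tuesday of its month.
4th Tuesday of May 2029: May 22 2029.
4th Tuesday of June 2029: Jun 26 2029.
4th Tuesday of July 2029: Jul 24 2029.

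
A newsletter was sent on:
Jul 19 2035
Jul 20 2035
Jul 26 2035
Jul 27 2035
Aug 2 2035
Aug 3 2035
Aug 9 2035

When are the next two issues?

The gap pattern 1, 6, 1, 6, 1, 6 repeats every 2 events.
These are the Thursdays and Fridays of each week.
The following Friday is Aug 10 2035.
The following Thursday is Aug 16 2035.

Aug 10 2035, Aug 16 2035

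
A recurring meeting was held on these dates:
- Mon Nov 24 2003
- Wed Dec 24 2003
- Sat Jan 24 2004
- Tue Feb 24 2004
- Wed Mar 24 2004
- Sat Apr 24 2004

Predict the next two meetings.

Mon May 24 2004, Thu Jun 24 2004

Each date is the 24th; the gaps (30, 31, 31, 29, 31) track the month lengths.
The rule is the 24th of each month.
Next: May 2004 → Mon May 24 2004.
June 2004: Thu Jun 24 2004.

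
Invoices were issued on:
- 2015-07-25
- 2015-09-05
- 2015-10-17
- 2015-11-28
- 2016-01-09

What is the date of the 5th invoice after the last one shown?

2016-08-06

Gaps between consecutive events: 42, 42, 42, 42 days — a constant 42-day interval.
2016-01-09 + 42 days = 2016-02-20.
2016-02-20 + 42 days = 2016-04-02.
2016-04-02 + 42 days = 2016-05-14.
2016-05-14 + 42 days = 2016-06-25.
2016-06-25 + 42 days = 2016-08-06.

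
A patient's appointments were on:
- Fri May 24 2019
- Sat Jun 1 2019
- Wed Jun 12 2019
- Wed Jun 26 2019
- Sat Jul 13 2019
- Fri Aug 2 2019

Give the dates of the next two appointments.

Sun Aug 25 2019, Fri Sep 20 2019

Intervals are 8, 11, 14, 17, 20 days — an arithmetic progression with common difference 3.
Next gap: 23 days. Fri Aug 2 2019 + 23 days = Sun Aug 25 2019.
Next gap: 26 days. Sun Aug 25 2019 + 26 days = Fri Sep 20 2019.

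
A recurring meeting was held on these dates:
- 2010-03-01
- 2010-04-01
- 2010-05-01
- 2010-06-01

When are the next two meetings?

2010-07-01, 2010-08-01

The day-of-month is always 1 (31, 30, 31 days between events).
So this recurs on the 1st of each month.
July 2010: 2010-07-01.
August 2010: 2010-08-01.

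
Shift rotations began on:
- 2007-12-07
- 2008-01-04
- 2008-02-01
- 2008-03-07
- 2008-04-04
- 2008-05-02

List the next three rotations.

2008-06-06, 2008-07-04, 2008-08-01

These are Fridays at 28- or 35-day spacing (28, 28, 35, 28, 28).
The pattern: 1st Friday of the month.
June 2008 — 1st Friday is 2008-06-06.
July 2008 — 1st Friday is 2008-07-04.
1st Friday of August 2008: 2008-08-01.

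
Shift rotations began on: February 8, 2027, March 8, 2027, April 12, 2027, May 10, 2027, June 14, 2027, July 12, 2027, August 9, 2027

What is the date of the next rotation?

September 13, 2027

These are Mondays at 28- or 35-day spacing (28, 35, 28, 35, 28, 28).
The pattern: 2nd Monday of the month.
2nd Monday of September 2027: September 13, 2027.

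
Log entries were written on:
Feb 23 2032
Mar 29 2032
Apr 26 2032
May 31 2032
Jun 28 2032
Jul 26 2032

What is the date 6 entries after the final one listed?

These are Mondays with 35, 28, 35, 28, 28-day gaps.
Each is the final Monday of its month — Mar 29 2032 is past the 28th, so '4th Monday' doesn't fit.
Last Monday of August 2032: Aug 30 2032.
Last Monday of September 2032: Sep 27 2032.
Last Monday of October 2032: Oct 25 2032.
November 2032 ends with Monday Nov 29 2032.
Last Monday of December 2032: Dec 27 2032.
January 2033 ends with Monday Jan 31 2033.

Jan 31 2033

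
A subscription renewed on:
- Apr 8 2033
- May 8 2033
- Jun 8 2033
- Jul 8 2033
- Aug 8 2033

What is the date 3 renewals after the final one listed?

Nov 8 2033

Each date is the 8th; the gaps (30, 31, 30, 31) track the month lengths.
The rule is the 8th of each month.
September 2033: Sep 8 2033.
October 2033: Oct 8 2033.
Next: November 2033 → Nov 8 2033.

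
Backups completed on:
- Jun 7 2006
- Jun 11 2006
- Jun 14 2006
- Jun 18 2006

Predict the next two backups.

Jun 21 2006, Jun 25 2006

The gap pattern 4, 3, 4 repeats every 2 events.
These are the Wednesdays and Sundays of each week.
Next Wednesday: Jun 21 2006.
The following Sunday is Jun 25 2006.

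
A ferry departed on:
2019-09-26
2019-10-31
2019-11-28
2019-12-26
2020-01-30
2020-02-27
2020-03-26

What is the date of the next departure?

2020-04-30

These are Thursdays with 35, 28, 28, 35, 28, 28-day gaps.
Each is the final Thursday of its month — 2019-10-31 is past the 28th, so '4th Thursday' doesn't fit.
Last Thursday of April 2020: 2020-04-30.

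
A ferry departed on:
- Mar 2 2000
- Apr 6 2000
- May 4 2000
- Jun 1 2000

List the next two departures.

Gaps: 35, 28, 28 days — a mix of 28 and 35. Every date is a Thursday.
Each is the 1st Thursday of its month.
1st Thursday of July 2000: Jul 6 2000.
August 2000 — 1st Thursday is Aug 3 2000.

Jul 6 2000, Aug 3 2000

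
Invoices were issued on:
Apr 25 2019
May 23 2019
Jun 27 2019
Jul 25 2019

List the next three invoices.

Aug 22 2019, Sep 26 2019, Oct 24 2019

These are Thursdays at 28- or 35-day spacing (28, 35, 28).
The pattern: 4th Thursday of the month.
August 2019 — 4th Thursday is Aug 22 2019.
4th Thursday of September 2019: Sep 26 2019.
4th Thursday of October 2019: Oct 24 2019.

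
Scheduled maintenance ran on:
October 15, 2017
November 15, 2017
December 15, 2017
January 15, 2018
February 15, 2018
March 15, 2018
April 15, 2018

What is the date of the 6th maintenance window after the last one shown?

Gaps: 31, 30, 31, 31, 28, 31 days — not constant. Every event is on the 15th of the month.
Pattern: the 15th of each month.
Next: May 2018 → May 15, 2018.
June 2018: June 15, 2018.
Next: July 2018 → July 15, 2018.
Next: August 2018 → August 15, 2018.
Next: September 2018 → September 15, 2018.
Next: October 2018 → October 15, 2018.

October 15, 2018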